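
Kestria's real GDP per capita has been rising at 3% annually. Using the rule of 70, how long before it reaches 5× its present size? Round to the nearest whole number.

around 54 years

At 3% it doubles every 70/3 ≈ 23.33 years.
5× is log₂ 5 ≈ 2.32 doublings, so ≈ 2.32 × 23.33 = 54 years.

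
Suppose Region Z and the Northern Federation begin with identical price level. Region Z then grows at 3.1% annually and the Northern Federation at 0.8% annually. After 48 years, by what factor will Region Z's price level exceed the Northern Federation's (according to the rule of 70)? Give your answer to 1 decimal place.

roughly 3.0 times

Region Z pulls ahead at 2.3 pp per year, so the ratio doubles every 70/2.3 ≈ 30.43 years.
In 48 years that's 1.58 doublings: 2^1.58 ≈ 3.0.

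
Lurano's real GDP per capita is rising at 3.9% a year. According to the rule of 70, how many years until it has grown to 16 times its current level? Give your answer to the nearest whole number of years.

One doubling takes 70/3.9 = 17.95 years.
16× is 4 doublings, so 4 × 17.95 ≈ 72 years.

about 72 years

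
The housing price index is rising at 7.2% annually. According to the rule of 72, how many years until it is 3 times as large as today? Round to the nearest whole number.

Doubling time ≈ 72/7.2 = 10.00 years.
Reaching 3× takes log₂(3) ≈ 1.58 doublings.
1.58 × 10.00 ≈ 16 years.

approximately 16 years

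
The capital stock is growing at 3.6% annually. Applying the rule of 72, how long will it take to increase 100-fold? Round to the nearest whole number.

One doubling takes 72/3.6 = 20.00 years.
100× is log₂ 100 ≈ 6.64 doublings, so ≈ 6.64 × 20.00 = 133 years.

about 133 years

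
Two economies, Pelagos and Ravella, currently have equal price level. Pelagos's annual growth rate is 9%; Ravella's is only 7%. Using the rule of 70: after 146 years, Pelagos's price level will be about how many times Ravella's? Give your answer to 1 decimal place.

Pelagos pulls ahead at 2 pp per year, so the ratio doubles every 70/2 ≈ 35.00 years.
In 146 years that's 4.17 doublings: 2^4.17 ≈ 18.0.

about 18.0 times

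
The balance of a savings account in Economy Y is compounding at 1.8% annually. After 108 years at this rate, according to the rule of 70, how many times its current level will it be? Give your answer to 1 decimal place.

≈ 6.9 times

Doubling time ≈ 70/1.8 = 38.89 years.
108 years / 38.89 ≈ 2.78 doublings → factor 2^2.78 ≈ 6.9.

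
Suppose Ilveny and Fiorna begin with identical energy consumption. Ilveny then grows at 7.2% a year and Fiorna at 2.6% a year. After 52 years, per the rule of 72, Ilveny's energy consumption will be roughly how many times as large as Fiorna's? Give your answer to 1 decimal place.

Only the 4.6-point difference matters.
72/4.6 ≈ 15.65 years per doubling of the ratio; 52 years gives 3.32 doublings, so ≈ 10.0×.

≈ 10.0 times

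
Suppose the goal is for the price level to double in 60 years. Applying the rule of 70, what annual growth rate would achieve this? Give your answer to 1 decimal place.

70 / 60 ≈ 1.17, so about 1.2% annually.

approximately 1.2%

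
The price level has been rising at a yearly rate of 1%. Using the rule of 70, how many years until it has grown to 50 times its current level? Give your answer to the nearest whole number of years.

At 1% it doubles every 70/1 ≈ 70.00 years.
Reaching 50× takes log₂(50) ≈ 5.64 doublings.
5.64 × 70.00 ≈ 395 years.

395 years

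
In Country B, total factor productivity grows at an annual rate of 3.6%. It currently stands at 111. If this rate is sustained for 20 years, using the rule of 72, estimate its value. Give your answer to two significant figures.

It doubles every 72/3.6 ≈ 20.00 years, so 20 years is 1.00 doublings.
2^1.00 ≈ 2.00; 111 × 2.00 ≈ 220.

around 220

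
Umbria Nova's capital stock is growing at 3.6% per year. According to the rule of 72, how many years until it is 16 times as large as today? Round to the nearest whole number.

≈ 80 years

At 3.6% it doubles every 72/3.6 ≈ 20.00 years.
Getting to 16× needs 4 doublings: 4 × 20.00 ≈ 80 years.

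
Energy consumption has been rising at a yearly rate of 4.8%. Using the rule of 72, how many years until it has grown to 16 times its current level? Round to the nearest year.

around 60 years

Doubling time ≈ 72/4.8 = 15.00 years.
16× is 4 doublings, so 4 × 15.00 ≈ 60 years.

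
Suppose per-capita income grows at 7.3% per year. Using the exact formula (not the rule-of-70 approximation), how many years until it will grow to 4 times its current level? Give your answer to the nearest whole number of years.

t = ln(4) / ln(1 + 0.073) = 1.3863 / 0.070458 ≈ 19.68.
≈ 20 years.

20 years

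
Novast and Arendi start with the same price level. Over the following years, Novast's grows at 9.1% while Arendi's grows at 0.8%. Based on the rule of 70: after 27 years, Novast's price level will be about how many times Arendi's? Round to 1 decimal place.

Rate gap = 9.1% − 0.8% = 8.3 points.
The ratio doubles every 70/8.3 ≈ 8.43 years.
27/8.43 ≈ 3.20 doublings → ratio ≈ 2^3.20 ≈ 9.2.

approximately 9.2 times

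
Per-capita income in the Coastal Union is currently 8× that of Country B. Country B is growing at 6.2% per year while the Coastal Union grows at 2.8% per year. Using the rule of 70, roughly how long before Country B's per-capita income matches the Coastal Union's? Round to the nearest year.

The growth-rate gap is 6.2% − 2.8% = 3.4 percentage points.
So the ratio between them halves every 70/3.4 ≈ 20.59 years.
An 8× gap closes after 3 halvings: 3 × 20.59 ≈ 62 years.

roughly 62 years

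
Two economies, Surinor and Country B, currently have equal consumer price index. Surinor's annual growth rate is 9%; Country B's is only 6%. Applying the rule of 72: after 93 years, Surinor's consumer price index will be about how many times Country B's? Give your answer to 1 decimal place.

Surinor pulls ahead at 3 pp per year, so the ratio doubles every 72/3 ≈ 24.00 years.
In 93 years that's 3.88 doublings: 2^3.88 ≈ 14.7.

14.7 times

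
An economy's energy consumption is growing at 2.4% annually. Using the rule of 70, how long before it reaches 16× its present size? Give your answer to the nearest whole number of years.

Doubling time ≈ 70/2.4 = 29.17 years.
Getting to 16× needs 4 doublings: 4 × 29.17 ≈ 117 years.

around 117 years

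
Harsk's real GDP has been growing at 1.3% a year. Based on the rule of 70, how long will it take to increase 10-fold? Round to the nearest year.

At 1.3% it doubles every 70/1.3 ≈ 53.85 years.
10× is log₂ 10 ≈ 3.32 doublings, so ≈ 3.32 × 53.85 = 179 years.

≈ 179 years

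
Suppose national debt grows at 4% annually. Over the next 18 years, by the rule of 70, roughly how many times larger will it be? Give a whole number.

70/4 ≈ 17.50 years per doubling.
18 years fits 1 doubling: 2^1 = 2.

around 2 times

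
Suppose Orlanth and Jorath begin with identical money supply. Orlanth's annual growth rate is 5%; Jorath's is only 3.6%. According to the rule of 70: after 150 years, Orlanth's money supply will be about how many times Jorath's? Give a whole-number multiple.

Rate gap = 5% − 3.6% = 1.4 points.
The ratio doubles every 70/1.4 ≈ 50.00 years.
150/50.00 ≈ 3.00 doublings → ratio ≈ 2^3.00 ≈ 8.

around 8 times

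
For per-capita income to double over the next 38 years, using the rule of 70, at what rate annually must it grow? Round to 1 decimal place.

≈ 1.8% annually

70 / 38 ≈ 1.84, so about 1.8% annually.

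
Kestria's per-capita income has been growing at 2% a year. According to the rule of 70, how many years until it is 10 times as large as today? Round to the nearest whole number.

One doubling takes 70/2 = 35.00 years.
10× is log₂ 10 ≈ 3.32 doublings, so ≈ 3.32 × 35.00 = 116 years.

approximately 116 years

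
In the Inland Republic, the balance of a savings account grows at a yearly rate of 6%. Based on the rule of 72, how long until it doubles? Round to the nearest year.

≈ 12 years

72/6 ≈ 12.00, so it doubles roughly every 12 years.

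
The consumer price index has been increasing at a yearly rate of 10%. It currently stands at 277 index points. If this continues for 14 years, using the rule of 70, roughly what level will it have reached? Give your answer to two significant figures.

1100 index points

It doubles every 70/10 ≈ 7.00 years, so 14 years is 2.00 doublings.
2^2.00 ≈ 4.00; 277 × 4.00 ≈ 1100 index points.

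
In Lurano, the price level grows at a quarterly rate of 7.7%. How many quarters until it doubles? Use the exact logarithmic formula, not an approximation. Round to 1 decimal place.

t = ln(2) / ln(1 + 0.077) = 0.6931 / 0.074179 ≈ 9.34.

9.3 quarters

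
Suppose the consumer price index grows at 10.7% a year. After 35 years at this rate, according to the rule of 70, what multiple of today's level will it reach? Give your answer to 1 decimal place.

Doubling time ≈ 70/10.7 = 6.54 years.
35 years / 6.54 ≈ 5.35 doublings → factor 2^5.35 ≈ 40.8.

40.8 times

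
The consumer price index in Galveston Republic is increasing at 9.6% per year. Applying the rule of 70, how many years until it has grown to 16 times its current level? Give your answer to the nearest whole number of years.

≈ 29 years

Doubling time ≈ 70/9.6 = 7.29 years.
Getting to 16× needs 4 doublings: 4 × 7.29 ≈ 29 years.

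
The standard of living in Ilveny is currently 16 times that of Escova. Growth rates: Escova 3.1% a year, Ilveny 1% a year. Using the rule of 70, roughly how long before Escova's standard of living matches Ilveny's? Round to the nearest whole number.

What matters is the difference: 2.1 pp.
Rule of 70 on the gap: the ratio halves every 70/2.1 ≈ 33.33 years.
A 16 times gap closes after 4 halvings: 4 × 33.33 ≈ 133 years.

133 years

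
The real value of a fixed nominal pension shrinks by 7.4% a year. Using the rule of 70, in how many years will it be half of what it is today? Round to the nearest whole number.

Falling at 7.4%, it halves about every 70/7.4 = 9.46 years.

about 9 years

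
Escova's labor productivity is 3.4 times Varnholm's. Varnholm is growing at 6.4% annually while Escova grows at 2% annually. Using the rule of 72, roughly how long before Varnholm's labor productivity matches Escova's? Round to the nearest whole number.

The growth-rate gap is 6.4% − 2% = 4.4 percentage points.
So the ratio between them halves every 72/4.4 ≈ 16.36 years.
A 3.4 times gap takes log₂(3.4) ≈ 1.77 halvings to close: 1.77 × 16.36 ≈ 29 years.

approximately 29 years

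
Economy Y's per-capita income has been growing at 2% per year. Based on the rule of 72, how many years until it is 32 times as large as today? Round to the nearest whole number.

Doubling time ≈ 72/2 = 36.00 years.
Getting to 32× needs 5 doublings: 5 × 36.00 ≈ 180 years.

180 years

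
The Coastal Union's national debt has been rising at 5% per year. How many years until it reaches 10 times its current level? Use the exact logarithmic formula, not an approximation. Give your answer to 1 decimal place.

47.2 years

t = ln(10) / ln(1 + 0.05) = 2.3026 / 0.048790 ≈ 47.19.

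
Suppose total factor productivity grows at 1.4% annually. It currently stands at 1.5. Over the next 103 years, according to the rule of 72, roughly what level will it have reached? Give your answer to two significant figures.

Doubling time ≈ 72/1.4 = 51.43 years.
103 years is 103/51.43 ≈ 2.00 doublings, a factor of 2^2.00 ≈ 4.00.
1.5 × 4.00 ≈ 6.0.

6.0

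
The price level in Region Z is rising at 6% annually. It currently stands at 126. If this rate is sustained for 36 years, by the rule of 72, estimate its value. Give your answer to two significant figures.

about 1000

It doubles every 72/6 ≈ 12.00 years, so 36 years is 3.00 doublings.
2^3.00 ≈ 8.00; 126 × 8.00 ≈ 1000.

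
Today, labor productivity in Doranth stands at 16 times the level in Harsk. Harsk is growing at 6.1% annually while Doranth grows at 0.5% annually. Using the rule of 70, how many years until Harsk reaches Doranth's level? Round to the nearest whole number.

roughly 50 years

What matters is the difference: 5.6 pp.
Rule of 70 on the gap: the ratio halves every 70/5.6 ≈ 12.50 years.
A 16 times gap closes after 4 halvings: 4 × 12.50 ≈ 50 years.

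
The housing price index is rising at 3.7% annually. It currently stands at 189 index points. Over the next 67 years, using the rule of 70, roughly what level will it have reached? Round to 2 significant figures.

around 2200 index points

It doubles every 70/3.7 ≈ 18.92 years, so 67 years is 3.54 doublings.
2^3.54 ≈ 11.63; 189 × 11.63 ≈ 2200 index points.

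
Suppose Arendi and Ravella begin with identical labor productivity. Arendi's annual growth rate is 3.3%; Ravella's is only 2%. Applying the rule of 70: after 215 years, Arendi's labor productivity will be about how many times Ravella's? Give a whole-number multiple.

roughly 16 times

Only the 1.3-point difference matters.
70/1.3 ≈ 53.85 years per doubling of the ratio; 215 years gives 3.99 doublings, so ≈ 16×.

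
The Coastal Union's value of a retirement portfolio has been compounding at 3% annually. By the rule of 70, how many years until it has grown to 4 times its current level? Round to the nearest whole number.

Doubling time ≈ 70/3 = 23.33 years.
4× is 2 doublings, so 2 × 23.33 ≈ 47 years.

approximately 47 years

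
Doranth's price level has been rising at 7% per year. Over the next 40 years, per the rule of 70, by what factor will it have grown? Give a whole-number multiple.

70/7 ≈ 10.00 years per doubling.
40 years fits 4 doublings: 2^4 = 16.

approximately 16 times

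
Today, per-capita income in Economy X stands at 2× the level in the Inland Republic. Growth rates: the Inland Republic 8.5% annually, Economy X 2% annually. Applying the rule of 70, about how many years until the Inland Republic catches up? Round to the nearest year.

the Inland Republic gains on Economy X at 8.5% − 2% = 6.5 points a year.
At that relative rate the gap halves every 70/6.5 ≈ 10.77 years.
A 2× gap closes after 1 halving: 1 × 10.77 ≈ 11 years.

about 11 years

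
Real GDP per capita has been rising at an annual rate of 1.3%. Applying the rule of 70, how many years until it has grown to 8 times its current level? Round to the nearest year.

≈ 162 years

Doubling time ≈ 70/1.3 = 53.85 years.
8× is 3 doublings, so 3 × 53.85 ≈ 162 years.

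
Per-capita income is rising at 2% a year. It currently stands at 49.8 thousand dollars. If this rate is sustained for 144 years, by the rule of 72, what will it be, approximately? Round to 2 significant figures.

roughly 800 thousand dollars

It doubles every 72/2 ≈ 36.00 years, so 144 years is 4.00 doublings.
2^4.00 ≈ 16.00; 49.8 × 16.00 ≈ 800 thousand dollars.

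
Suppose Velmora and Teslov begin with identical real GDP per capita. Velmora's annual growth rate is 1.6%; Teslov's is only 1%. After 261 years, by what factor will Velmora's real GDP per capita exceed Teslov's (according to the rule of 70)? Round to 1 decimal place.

about 4.7 times

Velmora pulls ahead at 0.6 pp per year, so the ratio doubles every 70/0.6 ≈ 116.67 years.
In 261 years that's 2.24 doublings: 2^2.24 ≈ 4.7.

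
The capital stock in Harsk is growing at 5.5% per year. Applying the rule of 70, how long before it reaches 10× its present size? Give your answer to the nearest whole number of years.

approximately 42 years

Doubling time ≈ 70/5.5 = 12.73 years.
10× is log₂ 10 ≈ 3.32 doublings, so ≈ 3.32 × 12.73 = 42 years.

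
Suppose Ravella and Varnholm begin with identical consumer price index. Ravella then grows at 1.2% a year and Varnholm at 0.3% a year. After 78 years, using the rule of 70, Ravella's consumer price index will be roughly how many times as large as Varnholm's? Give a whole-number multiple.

Ravella pulls ahead at 0.9 pp per year, so the ratio doubles every 70/0.9 ≈ 77.78 years.
In 78 years that's 1.00 doublings: 2^1.00 ≈ 2.

2 times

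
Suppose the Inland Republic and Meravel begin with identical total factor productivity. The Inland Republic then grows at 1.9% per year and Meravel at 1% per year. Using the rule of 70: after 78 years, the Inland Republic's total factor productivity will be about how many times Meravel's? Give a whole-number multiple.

about 2 times

Rate gap = 1.9% − 1% = 0.9 points.
The ratio doubles every 70/0.9 ≈ 77.78 years.
78/77.78 ≈ 1.00 doublings → ratio ≈ 2^1.00 ≈ 2.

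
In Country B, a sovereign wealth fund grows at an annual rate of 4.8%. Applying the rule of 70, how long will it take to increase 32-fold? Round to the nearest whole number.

≈ 73 years

Doubling time ≈ 70/4.8 = 14.58 years.
32 = 2^5, so 5 doublings → 73 years.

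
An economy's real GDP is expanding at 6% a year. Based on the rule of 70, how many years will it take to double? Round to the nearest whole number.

approximately 12 years

70/6 ≈ 11.67, so it doubles roughly every 12 years.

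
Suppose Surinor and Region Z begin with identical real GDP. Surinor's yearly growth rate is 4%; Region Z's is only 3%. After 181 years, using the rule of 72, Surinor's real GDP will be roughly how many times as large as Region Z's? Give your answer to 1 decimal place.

roughly 5.7 times

Only the 1-point difference matters.
72/1 ≈ 72.00 years per doubling of the ratio; 181 years gives 2.51 doublings, so ≈ 5.7×.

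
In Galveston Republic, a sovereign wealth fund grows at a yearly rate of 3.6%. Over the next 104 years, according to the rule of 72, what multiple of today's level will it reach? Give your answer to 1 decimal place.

36.8 times

Doubling time ≈ 72/3.6 = 20.00 years.
104 years / 20.00 ≈ 5.20 doublings → factor 2^5.20 ≈ 36.8.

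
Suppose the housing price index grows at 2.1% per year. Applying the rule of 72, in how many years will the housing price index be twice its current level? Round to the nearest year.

72/2.1 ≈ 34.29, so it doubles roughly every 34 years.

≈ 34 years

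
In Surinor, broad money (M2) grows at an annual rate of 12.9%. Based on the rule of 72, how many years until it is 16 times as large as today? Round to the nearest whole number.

around 22 years

Doubling time ≈ 72/12.9 = 5.58 years.
16 = 2^4, so 4 doublings → 22 years.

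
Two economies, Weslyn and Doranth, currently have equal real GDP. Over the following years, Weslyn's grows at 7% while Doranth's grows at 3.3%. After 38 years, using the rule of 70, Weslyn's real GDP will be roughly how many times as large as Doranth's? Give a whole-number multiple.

about 4 times

Weslyn pulls ahead at 3.7 pp per year, so the ratio doubles every 70/3.7 ≈ 18.92 years.
In 38 years that's 2.01 doublings: 2^2.01 ≈ 4.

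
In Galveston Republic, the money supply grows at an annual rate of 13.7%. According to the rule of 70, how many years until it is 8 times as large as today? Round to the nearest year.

At 13.7% it doubles every 70/13.7 ≈ 5.11 years.
8× is 3 doublings, so 3 × 5.11 ≈ 15 years.

around 15 years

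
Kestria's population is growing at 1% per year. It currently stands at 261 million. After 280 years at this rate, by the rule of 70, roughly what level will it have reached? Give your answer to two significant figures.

approximately 4200 million

Doubling time ≈ 70/1 = 70.00 years.
280 years is 280/70.00 ≈ 4.00 doublings, a factor of 2^4.00 ≈ 16.00.
261 × 16.00 ≈ 4200 million.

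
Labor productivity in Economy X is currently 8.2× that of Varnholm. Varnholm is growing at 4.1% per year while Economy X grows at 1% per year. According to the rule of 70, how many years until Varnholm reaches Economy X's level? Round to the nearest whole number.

Varnholm gains on Economy X at 4.1% − 1% = 3.1 points a year.
At that relative rate the gap halves every 70/3.1 ≈ 22.58 years.
An 8.2× gap takes log₂(8.2) ≈ 3.04 halvings to close: 3.04 × 22.58 ≈ 69 years.

roughly 69 years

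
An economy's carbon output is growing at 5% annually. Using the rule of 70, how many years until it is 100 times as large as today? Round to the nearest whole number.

One doubling takes 70/5 = 14.00 years.
Reaching 100× takes log₂(100) ≈ 6.64 doublings.
6.64 × 14.00 ≈ 93 years.

around 93 years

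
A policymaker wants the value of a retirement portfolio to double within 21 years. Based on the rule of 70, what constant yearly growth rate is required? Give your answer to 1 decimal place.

about 3.3%

70 / 21 ≈ 3.33, so about 3.3% per year.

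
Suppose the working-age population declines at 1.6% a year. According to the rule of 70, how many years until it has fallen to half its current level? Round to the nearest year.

Halving time ≈ 70 / 1.6 = 43.75 → 44 years.

about 44 years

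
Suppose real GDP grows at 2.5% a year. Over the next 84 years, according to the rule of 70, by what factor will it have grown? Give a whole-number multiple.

At 2.5% one doubling takes ≈ 28.00 years; 84 years is 3 of them, so ×8.

around 8 times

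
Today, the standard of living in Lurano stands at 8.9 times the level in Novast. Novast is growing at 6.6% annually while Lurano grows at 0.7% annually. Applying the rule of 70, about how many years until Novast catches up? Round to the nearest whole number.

The growth-rate gap is 6.6% − 0.7% = 5.9 percentage points.
So the ratio between them halves every 70/5.9 ≈ 11.86 years.
An 8.9 times gap takes log₂(8.9) ≈ 3.15 halvings to close: 3.15 × 11.86 ≈ 37 years.

approximately 37 years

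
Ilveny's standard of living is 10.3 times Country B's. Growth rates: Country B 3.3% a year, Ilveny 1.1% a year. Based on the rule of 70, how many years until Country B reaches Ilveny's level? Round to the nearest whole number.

approximately 107 years

Country B gains on Ilveny at 3.3% − 1.1% = 2.2 points a year.
At that relative rate the gap halves every 70/2.2 ≈ 31.82 years.
A 10.3 times gap takes log₂(10.3) ≈ 3.36 halvings to close: 3.36 × 31.82 ≈ 107 years.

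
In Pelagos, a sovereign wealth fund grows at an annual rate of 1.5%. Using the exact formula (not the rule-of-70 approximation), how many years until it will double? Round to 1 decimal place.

46.6 years

t = ln(2) / ln(1 + 0.015) = 0.6931 / 0.014889 ≈ 46.55.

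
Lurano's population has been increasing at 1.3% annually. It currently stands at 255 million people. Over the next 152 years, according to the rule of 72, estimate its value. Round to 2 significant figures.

It doubles every 72/1.3 ≈ 55.38 years, so 152 years is 2.74 doublings.
2^2.74 ≈ 6.68; 255 × 6.68 ≈ 1700 million people.

≈ 1700 million people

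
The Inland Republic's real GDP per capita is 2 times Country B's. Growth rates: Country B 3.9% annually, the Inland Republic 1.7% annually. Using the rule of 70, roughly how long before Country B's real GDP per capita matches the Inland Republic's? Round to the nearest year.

approximately 32 years

The growth-rate gap is 3.9% − 1.7% = 2.2 percentage points.
So the ratio between them halves every 70/2.2 ≈ 31.82 years.
A 2 times gap closes after 1 halving: 1 × 31.82 ≈ 32 years.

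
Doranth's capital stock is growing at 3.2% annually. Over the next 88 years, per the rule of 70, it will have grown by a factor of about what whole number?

70/3.2 ≈ 21.88 years per doubling.
88 years fits 4 doublings: 2^4 = 16.

about 16 times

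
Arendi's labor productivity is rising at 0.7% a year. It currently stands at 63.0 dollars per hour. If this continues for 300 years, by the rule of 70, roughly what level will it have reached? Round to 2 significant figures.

It doubles every 70/0.7 ≈ 100.00 years, so 300 years is 3.00 doublings.
2^3.00 ≈ 8.00; 63.0 × 8.00 ≈ 500 dollars per hour.

roughly 500 dollars per hour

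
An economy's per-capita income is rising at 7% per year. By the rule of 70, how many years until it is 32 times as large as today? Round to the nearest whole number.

One doubling takes 70/7 = 10.00 years.
Getting to 32× needs 5 doublings: 5 × 10.00 ≈ 50 years.

about 50 years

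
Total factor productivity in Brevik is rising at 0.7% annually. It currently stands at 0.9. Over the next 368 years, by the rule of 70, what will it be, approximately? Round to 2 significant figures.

≈ 12

It doubles every 70/0.7 ≈ 100.00 years, so 368 years is 3.68 doublings.
2^3.68 ≈ 12.82; 0.9 × 12.82 ≈ 12.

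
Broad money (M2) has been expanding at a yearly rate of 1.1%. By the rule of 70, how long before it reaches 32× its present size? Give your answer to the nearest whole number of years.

approximately 318 years

One doubling takes 70/1.1 = 63.64 years.
Getting to 32× needs 5 doublings: 5 × 63.64 ≈ 318 years.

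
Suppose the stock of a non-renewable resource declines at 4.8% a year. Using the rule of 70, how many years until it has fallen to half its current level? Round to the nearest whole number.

The rule works in reverse for decay: 70/4.8 ≈ 14.58 years to halve.

≈ 15 years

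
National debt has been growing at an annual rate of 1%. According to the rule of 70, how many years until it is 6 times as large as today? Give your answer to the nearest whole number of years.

One doubling takes 70/1 = 70.00 years.
6× is log₂ 6 ≈ 2.58 doublings, so ≈ 2.58 × 70.00 = 181 years.

181 years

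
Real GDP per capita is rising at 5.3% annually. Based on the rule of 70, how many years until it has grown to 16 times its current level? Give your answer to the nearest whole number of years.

One doubling takes 70/5.3 = 13.21 years.
16× is 4 doublings, so 4 × 13.21 ≈ 53 years.

roughly 53 years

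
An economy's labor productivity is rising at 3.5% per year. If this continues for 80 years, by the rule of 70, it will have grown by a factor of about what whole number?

approximately 16 times

At 3.5% one doubling takes ≈ 20.00 years; 80 years is 4 of them, so ×16.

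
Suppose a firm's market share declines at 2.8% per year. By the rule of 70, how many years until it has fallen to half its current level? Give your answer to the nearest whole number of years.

25 years

The rule works in reverse for decay: 70/2.8 ≈ 25.00 years to halve.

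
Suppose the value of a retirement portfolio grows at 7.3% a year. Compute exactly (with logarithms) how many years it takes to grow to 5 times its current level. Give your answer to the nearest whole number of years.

23 years

t = ln(5) / ln(1 + 0.073) = 1.6094 / 0.070458 ≈ 22.84.
≈ 23 years.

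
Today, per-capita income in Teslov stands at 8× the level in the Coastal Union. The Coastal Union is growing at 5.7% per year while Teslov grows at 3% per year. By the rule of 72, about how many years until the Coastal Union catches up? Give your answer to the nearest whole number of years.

What matters is the difference: 2.7 pp.
Rule of 72 on the gap: the ratio halves every 72/2.7 ≈ 26.67 years.
An 8× gap closes after 3 halvings: 3 × 26.67 ≈ 80 years.

approximately 80 years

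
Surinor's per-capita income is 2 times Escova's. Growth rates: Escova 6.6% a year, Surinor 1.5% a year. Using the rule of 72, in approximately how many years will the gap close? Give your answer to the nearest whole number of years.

approximately 14 years

The growth-rate gap is 6.6% − 1.5% = 5.1 percentage points.
So the ratio between them halves every 72/5.1 ≈ 14.12 years.
A 2 times gap closes after 1 halving: 1 × 14.12 ≈ 14 years.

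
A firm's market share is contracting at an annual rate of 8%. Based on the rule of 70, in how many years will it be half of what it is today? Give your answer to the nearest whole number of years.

approximately 9 years

Falling at 8%, it halves about every 70/8 = 8.75 years.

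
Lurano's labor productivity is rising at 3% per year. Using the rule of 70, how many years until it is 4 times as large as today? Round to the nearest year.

roughly 47 years

At 3% it doubles every 70/3 ≈ 23.33 years.
4 = 2^2, so 2 doublings → 47 years.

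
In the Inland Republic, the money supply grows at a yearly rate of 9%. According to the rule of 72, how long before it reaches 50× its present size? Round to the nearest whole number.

≈ 45 years

Doubling time ≈ 72/9 = 8.00 years.
50× is log₂ 50 ≈ 5.64 doublings, so ≈ 5.64 × 8.00 = 45 years.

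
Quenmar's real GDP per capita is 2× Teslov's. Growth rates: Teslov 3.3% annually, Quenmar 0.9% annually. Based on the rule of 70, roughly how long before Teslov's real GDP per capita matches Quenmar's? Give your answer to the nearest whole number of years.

roughly 29 years

The growth-rate gap is 3.3% − 0.9% = 2.4 percentage points.
So the ratio between them halves every 70/2.4 ≈ 29.17 years.
A 2× gap closes after 1 halving: 1 × 29.17 ≈ 29 years.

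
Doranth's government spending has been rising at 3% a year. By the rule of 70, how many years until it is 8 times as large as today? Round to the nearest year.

approximately 70 years

At 3% it doubles every 70/3 ≈ 23.33 years.
Getting to 8× needs 3 doublings: 3 × 23.33 ≈ 70 years.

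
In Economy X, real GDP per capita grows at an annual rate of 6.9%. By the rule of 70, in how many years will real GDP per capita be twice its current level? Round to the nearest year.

At 6.9%, doubling takes about 70/6.9 = 10.14 years.

10 years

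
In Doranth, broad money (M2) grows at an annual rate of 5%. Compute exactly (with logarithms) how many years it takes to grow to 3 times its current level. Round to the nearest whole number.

t = ln(3) / ln(1 + 0.05) = 1.0986 / 0.048790 ≈ 22.52.
≈ 23 years.

23 years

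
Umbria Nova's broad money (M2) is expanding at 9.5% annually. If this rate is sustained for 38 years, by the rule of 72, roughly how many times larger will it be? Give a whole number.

32 times

At 9.5% one doubling takes ≈ 7.58 years; 38 years is 5 of them, so ×32.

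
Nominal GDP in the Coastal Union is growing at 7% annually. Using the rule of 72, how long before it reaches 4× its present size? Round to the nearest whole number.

around 21 years

Doubling time ≈ 72/7 = 10.29 years.
4 = 2^2, so 2 doublings → 21 years.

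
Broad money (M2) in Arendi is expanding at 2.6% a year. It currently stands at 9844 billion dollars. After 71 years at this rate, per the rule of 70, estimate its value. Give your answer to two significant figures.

Doubling time ≈ 70/2.6 = 26.92 years.
71 years is 71/26.92 ≈ 2.64 doublings, a factor of 2^2.64 ≈ 6.23.
9844 × 6.23 ≈ 61000 billion dollars.

about 61000 billion dollars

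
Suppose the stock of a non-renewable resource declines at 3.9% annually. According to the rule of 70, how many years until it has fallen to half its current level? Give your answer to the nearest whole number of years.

The rule works in reverse for decay: 70/3.9 ≈ 17.95 years to halve.

approximately 18 years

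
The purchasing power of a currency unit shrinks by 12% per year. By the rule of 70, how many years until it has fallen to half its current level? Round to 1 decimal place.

Falling at 12%, it halves about every 70/12 = 5.83 years.

about 5.8 years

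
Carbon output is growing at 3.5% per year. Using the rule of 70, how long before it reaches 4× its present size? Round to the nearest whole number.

At 3.5% it doubles every 70/3.5 ≈ 20.00 years.
4× is 2 doublings, so 2 × 20.00 ≈ 40 years.

≈ 40 years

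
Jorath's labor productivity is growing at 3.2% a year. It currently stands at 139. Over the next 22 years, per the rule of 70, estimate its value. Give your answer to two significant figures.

It doubles every 70/3.2 ≈ 21.88 years, so 22 years is 1.01 doublings.
2^1.01 ≈ 2.01; 139 × 2.01 ≈ 280.

approximately 280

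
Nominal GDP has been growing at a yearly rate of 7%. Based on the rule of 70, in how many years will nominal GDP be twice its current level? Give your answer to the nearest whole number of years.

70/7 ≈ 10.00, so it doubles roughly every 10 years.

around 10 years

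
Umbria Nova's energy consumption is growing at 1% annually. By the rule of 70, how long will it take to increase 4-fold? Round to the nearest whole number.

One doubling takes 70/1 = 70.00 years.
4 = 2^2, so 2 doublings → 140 years.

≈ 140 years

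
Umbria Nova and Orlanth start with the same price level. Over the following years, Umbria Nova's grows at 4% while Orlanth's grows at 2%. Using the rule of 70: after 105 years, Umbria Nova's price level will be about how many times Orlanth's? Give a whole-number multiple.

around 8 times

Rate gap = 4% − 2% = 2 points.
The ratio doubles every 70/2 ≈ 35.00 years.
105/35.00 ≈ 3.00 doublings → ratio ≈ 2^3.00 ≈ 8.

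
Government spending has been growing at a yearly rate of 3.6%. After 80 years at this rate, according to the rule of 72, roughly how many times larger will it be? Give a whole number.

around 16 times

72/3.6 ≈ 20.00 years per doubling.
80 years fits 4 doublings: 2^4 = 16.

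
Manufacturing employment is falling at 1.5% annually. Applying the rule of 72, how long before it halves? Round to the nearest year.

48 years

The rule works in reverse for decay: 72/1.5 ≈ 48.00 years to halve.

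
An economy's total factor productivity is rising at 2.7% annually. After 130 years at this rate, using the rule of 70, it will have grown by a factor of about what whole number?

≈ 32 times

At 2.7% one doubling takes ≈ 25.93 years; 130 years is 5 of them, so ×32.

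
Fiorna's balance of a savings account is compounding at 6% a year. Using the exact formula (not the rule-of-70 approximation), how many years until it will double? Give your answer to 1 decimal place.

t = ln(2) / ln(1 + 0.06) = 0.6931 / 0.058269 ≈ 11.89.

11.9 years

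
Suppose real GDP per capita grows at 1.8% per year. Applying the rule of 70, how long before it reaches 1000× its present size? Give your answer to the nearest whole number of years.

roughly 388 years

At 1.8% it doubles every 70/1.8 ≈ 38.89 years.
Reaching 1000× takes log₂(1000) ≈ 9.97 doublings.
9.97 × 38.89 ≈ 388 years.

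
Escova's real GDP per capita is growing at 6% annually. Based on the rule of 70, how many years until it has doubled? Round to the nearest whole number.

Doubling time ≈ 70 / 6 = 11.67 years.

approximately 12 years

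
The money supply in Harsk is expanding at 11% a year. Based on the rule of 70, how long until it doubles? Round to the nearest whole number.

70/11 ≈ 6.36, so it doubles roughly every 6 years.

6 years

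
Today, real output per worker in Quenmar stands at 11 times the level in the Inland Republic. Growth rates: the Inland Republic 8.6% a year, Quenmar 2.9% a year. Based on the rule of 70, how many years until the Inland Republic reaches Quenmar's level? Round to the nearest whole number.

about 42 years

What matters is the difference: 5.7 pp.
Rule of 70 on the gap: the ratio halves every 70/5.7 ≈ 12.28 years.
An 11 times gap takes log₂(11) ≈ 3.46 halvings to close: 3.46 × 12.28 ≈ 42 years.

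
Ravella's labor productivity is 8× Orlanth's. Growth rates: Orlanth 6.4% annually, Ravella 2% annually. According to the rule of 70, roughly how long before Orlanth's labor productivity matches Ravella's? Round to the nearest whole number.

Orlanth gains on Ravella at 6.4% − 2% = 4.4 points a year.
At that relative rate the gap halves every 70/4.4 ≈ 15.91 years.
An 8× gap closes after 3 halvings: 3 × 15.91 ≈ 48 years.

approximately 48 years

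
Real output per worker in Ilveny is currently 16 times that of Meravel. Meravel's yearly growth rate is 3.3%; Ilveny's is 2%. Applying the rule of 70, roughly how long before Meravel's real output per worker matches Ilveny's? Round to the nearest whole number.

Meravel gains on Ilveny at 3.3% − 2% = 1.3 points a year.
At that relative rate the gap halves every 70/1.3 ≈ 53.85 years.
A 16 times gap closes after 4 halvings: 4 × 53.85 ≈ 215 years.

about 215 years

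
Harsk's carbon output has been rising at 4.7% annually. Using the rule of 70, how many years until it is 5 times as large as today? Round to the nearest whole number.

approximately 35 years

At 4.7% it doubles every 70/4.7 ≈ 14.89 years.
5× is log₂ 5 ≈ 2.32 doublings, so ≈ 2.32 × 14.89 = 35 years.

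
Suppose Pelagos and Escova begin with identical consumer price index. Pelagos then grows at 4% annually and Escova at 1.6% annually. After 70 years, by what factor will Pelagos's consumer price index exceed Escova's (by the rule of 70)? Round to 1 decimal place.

about 5.3 times

Only the 2.4-point difference matters.
70/2.4 ≈ 29.17 years per doubling of the ratio; 70 years gives 2.40 doublings, so ≈ 5.3×.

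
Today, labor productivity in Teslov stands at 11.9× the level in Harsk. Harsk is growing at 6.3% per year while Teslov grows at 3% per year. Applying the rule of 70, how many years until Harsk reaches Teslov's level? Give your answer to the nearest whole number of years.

Harsk gains on Teslov at 6.3% − 3% = 3.3 points a year.
At that relative rate the gap halves every 70/3.3 ≈ 21.21 years.
An 11.9× gap takes log₂(11.9) ≈ 3.57 halvings to close: 3.57 × 21.21 ≈ 76 years.

about 76 years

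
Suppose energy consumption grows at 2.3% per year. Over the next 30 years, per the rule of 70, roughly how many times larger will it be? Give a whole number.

about 2 times

At 2.3% one doubling takes ≈ 30.43 years; 30 years is 1 of them, so ×2.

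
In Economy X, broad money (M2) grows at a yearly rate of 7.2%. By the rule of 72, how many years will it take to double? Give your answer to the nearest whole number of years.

At 7.2%, doubling takes about 72/7.2 = 10.00 years.

approximately 10 years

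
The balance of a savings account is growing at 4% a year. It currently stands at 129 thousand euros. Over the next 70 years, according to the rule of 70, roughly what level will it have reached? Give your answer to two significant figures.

Doubling time ≈ 70/4 = 17.50 years.
70 years is 70/17.50 ≈ 4.00 doublings, a factor of 2^4.00 ≈ 16.00.
129 × 16.00 ≈ 2100 thousand euros.

2100 thousand euros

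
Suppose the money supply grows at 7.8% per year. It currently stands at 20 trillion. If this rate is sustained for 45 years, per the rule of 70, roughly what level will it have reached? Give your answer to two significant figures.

650 trillion

Doubling time ≈ 70/7.8 = 8.97 years.
45 years is 45/8.97 ≈ 5.02 doublings, a factor of 2^5.02 ≈ 32.45.
20 × 32.45 ≈ 650 trillion.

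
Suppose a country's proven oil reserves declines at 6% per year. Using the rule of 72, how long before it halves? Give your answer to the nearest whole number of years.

12 years

Halving time ≈ 72 / 6 = 12.00 → 12 years.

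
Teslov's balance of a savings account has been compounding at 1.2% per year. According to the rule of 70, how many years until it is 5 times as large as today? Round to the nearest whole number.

approximately 135 years

At 1.2% it doubles every 70/1.2 ≈ 58.33 years.
Reaching 5× takes log₂(5) ≈ 2.32 doublings.
2.32 × 58.33 ≈ 135 years.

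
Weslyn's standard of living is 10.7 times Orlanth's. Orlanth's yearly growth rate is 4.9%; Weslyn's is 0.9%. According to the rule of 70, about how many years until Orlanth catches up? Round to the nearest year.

roughly 60 years

What matters is the difference: 4 pp.
Rule of 70 on the gap: the ratio halves every 70/4 ≈ 17.50 years.
A 10.7 times gap takes log₂(10.7) ≈ 3.42 halvings to close: 3.42 × 17.50 ≈ 60 years.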